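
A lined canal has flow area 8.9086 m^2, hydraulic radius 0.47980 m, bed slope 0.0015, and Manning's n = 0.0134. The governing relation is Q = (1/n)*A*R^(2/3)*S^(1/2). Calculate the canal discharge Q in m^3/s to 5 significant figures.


Q = (1/0.0134) * 8.9086 * 0.47980^(2/3) * 0.0015^(1/2) = 15.781 m^3/s
Therefore the canal discharge Q = 15.781 m^3/s.


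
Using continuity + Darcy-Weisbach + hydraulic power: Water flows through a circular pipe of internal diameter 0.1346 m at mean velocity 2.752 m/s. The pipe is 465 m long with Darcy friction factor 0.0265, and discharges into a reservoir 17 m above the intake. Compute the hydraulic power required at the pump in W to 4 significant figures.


Approach: apply continuity + Darcy-Weisbach + hydraulic power, Q = A*v; hf = f*(L/D)*(v^2/(2g)); H = static + hf; P = rho*g*Q*H.
Step 1 — flow rate (continuity, Q = A*v):
  A = pi*(0.1346/2)^2 = 0.0142292 m^2
  Q = 0.0142292 * 2.752 = 0.0391587 m^3/s
Step 2 — friction head loss (Darcy-Weisbach):
  hf = 0.0265 * (465/0.1346) * (2.752^2 / (2*9.81))
  hf = 35.3388 m
Step 3 — total head: H = 17 + 35.3388 = 52.3388 m
Step 4 — hydraulic power (P = rho*g*Q*H):
  P = 1000 * 9.81 * 0.0391587 * 52.3388 = 20110 W
Therefore the hydraulic power required at the pump = 20110 W.


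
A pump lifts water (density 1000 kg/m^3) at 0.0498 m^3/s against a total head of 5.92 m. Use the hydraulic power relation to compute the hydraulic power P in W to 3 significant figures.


Approach: apply the hydraulic power relation, P = rho*g*Q*H.
P = 1000 * 9.81 * 0.0498 * 5.92 = 2890 W
Therefore the hydraulic power P = 2890 W.


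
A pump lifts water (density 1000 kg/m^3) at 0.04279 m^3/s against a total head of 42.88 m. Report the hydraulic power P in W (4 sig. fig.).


Approach: apply the hydraulic power relation, P = rho*g*Q*H.
P = 1000 * 9.81 * 0.04279 * 42.88 = 18000 W
Therefore the hydraulic power P = 18000 W.


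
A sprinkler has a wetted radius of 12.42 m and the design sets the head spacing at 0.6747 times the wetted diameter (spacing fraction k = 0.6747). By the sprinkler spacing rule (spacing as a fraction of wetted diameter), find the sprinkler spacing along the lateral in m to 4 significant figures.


Approach: apply the sprinkler spacing rule (spacing as a fraction of wetted diameter), S = k*(2*R).
S = 0.6747 * (2 * 12.42) = 16.76 m
Therefore the sprinkler spacing along the lateral = 16.76 m.


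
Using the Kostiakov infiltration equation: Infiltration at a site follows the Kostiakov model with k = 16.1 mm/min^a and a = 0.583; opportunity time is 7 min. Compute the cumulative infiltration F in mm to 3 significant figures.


Approach: apply the Kostiakov infiltration equation, F = k*t^a.
F = 16.1 * 7^0.583 = 50.1 mm
Therefore the cumulative infiltration F = 50.1 mm.


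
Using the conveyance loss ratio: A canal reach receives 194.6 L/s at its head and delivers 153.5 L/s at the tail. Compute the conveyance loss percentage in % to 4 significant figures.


Approach: apply the conveyance loss ratio, loss% = ((Q_head - Q_tail)/Q_head)*100.
loss = ((194.6 - 153.5)/194.6)*100 = 21.12 %
Therefore the conveyance loss percentage = 21.12 %.


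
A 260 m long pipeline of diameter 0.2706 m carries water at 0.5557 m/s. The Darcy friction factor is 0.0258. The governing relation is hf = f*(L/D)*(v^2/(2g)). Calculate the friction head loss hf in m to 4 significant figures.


hf = 0.0258 * (260/0.2706) * (0.5557^2 / (2*9.81))
hf = 0.3902 m
Therefore the friction head loss hf = 0.3902 m.


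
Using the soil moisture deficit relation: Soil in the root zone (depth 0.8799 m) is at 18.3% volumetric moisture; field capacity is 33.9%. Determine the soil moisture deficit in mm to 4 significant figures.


Approach: apply the soil moisture deficit relation, SMD = (FC - theta)/100 * depth * 1000.
SMD = (33.9 - 18.3)/100 * 0.8799 * 1000 = 137.3 mm
Therefore the soil moisture deficit = 137.3 mm.


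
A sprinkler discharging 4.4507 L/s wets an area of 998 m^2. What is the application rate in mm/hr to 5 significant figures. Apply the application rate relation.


Approach: apply the application rate relation, rate = (Q/A)*3600.
rate = (4.4507 / 998) * 3600 = 16.055 mm/hr
Therefore the application rate = 16.055 mm/hr.


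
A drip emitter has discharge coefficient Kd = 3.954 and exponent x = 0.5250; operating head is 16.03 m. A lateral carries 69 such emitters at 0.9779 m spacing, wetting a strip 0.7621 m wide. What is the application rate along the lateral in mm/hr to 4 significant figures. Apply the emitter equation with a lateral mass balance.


Approach: apply the emitter equation with a lateral mass balance, q = Kd*h^x; Q = n*q; rate = Q/(n*spacing*width).
Step 1 — single emitter flow (q = Kd*h^x):
  q = 3.954 * 16.03^0.5250 = 16.9678 L/hr
Step 2 — total lateral flow: Q = 69 * 16.9678 = 1170.78 L/hr
Step 3 — wetted area: A = 69 * 0.9779 * 0.7621 = 51.4228 m^2
Step 4 — application rate: Q/A = 1170.78/51.4228 = 22.77 mm/hr
Therefore the application rate along the lateral = 22.77 mm/hr.


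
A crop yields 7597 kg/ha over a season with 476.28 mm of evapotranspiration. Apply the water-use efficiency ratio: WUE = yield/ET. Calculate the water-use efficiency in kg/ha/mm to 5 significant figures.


WUE = 7597 / 476.28 = 15.951 kg/ha/mm
Therefore the water-use efficiency = 15.951 kg/ha/mm.


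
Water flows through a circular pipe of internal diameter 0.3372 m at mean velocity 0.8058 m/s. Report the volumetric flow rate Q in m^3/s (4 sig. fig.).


Approach: apply the continuity equation for pipe flow, Q = A * v with A = pi*(D/2)^2.
A = pi*(0.3372/2)^2 = 0.0893028 m^2
Q = 0.0893028 * 0.8058 = 0.07196 m^3/s
Therefore the volumetric flow rate Q = 0.07196 m^3/s.


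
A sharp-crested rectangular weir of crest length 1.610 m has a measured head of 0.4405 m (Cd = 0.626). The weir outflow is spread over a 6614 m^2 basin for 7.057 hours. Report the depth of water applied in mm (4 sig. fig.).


Approach: apply the rectangular weir equation with a volume-to-depth conversion, Q = (2/3)*Cd*L*sqrt(2g)*H^1.5; d = Q*t/A * 1000.
Step 1 — weir discharge:
  Q = (2/3)*0.626*1.610*sqrt(2*9.81)*0.4405^1.5 = 0.870116 m^3/s
Step 2 — volume: V = 0.870116 * 7.057*3600 = 22105.5 m^3
Step 3 — depth: d = V/A * 1000 = 22105.5/6614 * 1000 = 3342 mm
Therefore the depth of water applied = 3342 mm.


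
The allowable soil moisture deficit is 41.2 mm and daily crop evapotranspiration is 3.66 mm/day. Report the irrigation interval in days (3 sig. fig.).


Approach: apply the irrigation interval relation, interval = SMD / ETc.
interval = 41.2 / 3.66 = 11.3 days
Therefore the irrigation interval = 11.3 days.


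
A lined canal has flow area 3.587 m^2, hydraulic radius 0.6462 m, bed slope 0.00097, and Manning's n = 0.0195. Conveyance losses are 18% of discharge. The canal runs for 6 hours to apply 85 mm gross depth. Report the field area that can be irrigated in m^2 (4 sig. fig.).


Approach: apply Manning's equation with a conveyance and depth budget, Q = (1/n)*A*R^(2/3)*S^(1/2); Q_field = Q*(1-loss); Area = Q_field*t/(d/1000).
Step 1 — canal discharge (Manning's equation):
  Q = (1/0.0195) * 3.587 * 0.6462^(2/3) * 0.00097^(1/2) = 4.28214 m^3/s
Step 2 — delivered flow: Q_field = 4.28214*(1 - 18/100) = 3.51135 m^3/s
Step 3 — volume delivered: V = 3.51135 * 6*3600 = 75845.2 m^3
Step 4 — area served: A = V / (depth/1000) = 75845.2 / 0.085 = 892300 m^2
Therefore the field area that can be irrigated = 892300 m^2.


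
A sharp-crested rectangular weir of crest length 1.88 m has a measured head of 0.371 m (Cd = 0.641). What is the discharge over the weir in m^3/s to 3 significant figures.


Approach: apply the rectangular weir equation, Q = (2/3)*Cd*L*sqrt(2g)*H^1.5.
Q = (2/3)*0.641*1.88*sqrt(2*9.81)*0.371^1.5 = 0.804 m^3/s
Therefore the discharge over the weir = 0.804 m^3/s.


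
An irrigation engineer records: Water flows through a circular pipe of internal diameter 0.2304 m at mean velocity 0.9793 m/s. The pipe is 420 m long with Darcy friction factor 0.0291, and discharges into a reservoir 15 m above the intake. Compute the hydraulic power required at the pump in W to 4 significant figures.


Approach: apply continuity + Darcy-Weisbach + hydraulic power, Q = A*v; hf = f*(L/D)*(v^2/(2g)); H = static + hf; P = rho*g*Q*H.
Step 1 — flow rate (continuity, Q = A*v):
  A = pi*(0.2304/2)^2 = 0.0416922 m^2
  Q = 0.0416922 * 0.9793 = 0.0408292 m^3/s
Step 2 — friction head loss (Darcy-Weisbach):
  hf = 0.0291 * (420/0.2304) * (0.9793^2 / (2*9.81))
  hf = 2.59294 m
Step 3 — total head: H = 15 + 2.59294 = 17.5929 m
Step 4 — hydraulic power (P = rho*g*Q*H):
  P = 1000 * 9.81 * 0.0408292 * 17.5929 = 7047 W
Therefore the hydraulic power required at the pump = 7047 W.


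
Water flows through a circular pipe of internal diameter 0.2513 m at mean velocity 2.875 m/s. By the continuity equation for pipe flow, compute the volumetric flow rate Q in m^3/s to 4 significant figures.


Approach: apply the continuity equation for pipe flow, Q = A * v with A = pi*(D/2)^2.
A = pi*(0.2513/2)^2 = 0.0495992 m^2
Q = 0.0495992 * 2.875 = 0.1426 m^3/s
Therefore the volumetric flow rate Q = 0.1426 m^3/s.


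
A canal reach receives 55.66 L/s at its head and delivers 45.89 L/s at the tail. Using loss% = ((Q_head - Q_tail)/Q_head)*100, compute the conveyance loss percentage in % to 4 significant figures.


loss = ((55.66 - 45.89)/55.66)*100 = 17.55 %
Therefore the conveyance loss percentage = 17.55 %.


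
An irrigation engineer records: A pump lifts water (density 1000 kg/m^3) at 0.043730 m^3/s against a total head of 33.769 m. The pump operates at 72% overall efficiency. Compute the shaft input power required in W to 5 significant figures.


Approach: apply hydraulic power then efficiency conversion, P = rho*g*Q*H; P_in = P/eta.
Step 1 — hydraulic power (P = rho*g*Q*H):
  P = 1000 * 9.81 * 0.043730 * 33.769 = 14486.61 W
Step 2 — input power: P_in = P/eta = 14486.61 / 0.72 = 20120 W
Therefore the shaft input power required = 20120 W.


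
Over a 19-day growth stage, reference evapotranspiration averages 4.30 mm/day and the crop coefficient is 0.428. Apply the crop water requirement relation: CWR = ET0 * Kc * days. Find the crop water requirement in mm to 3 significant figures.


CWR = 4.30 * 0.428 * 19 = 35.0 mm
Therefore the crop water requirement = 35.0 mm.


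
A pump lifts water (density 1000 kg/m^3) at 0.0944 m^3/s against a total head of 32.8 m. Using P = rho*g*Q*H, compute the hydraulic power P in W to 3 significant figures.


P = 1000 * 9.81 * 0.0944 * 32.8 = 30400 W
Therefore the hydraulic power P = 30400 W.


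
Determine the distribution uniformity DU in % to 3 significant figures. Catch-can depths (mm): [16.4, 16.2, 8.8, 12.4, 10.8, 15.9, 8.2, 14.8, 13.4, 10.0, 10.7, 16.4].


Approach: apply the low-quarter distribution uniformity, DU = (mean of lowest quarter of readings / overall mean)*100.
sorted lowest 3 of 12: [8.2, 8.8, 10.0] -> mean = 9.0000 mm
overall mean = 12.833 mm
DU = (9.0000/12.833)*100 = 70.1 %
Therefore the distribution uniformity DU = 70.1 %.


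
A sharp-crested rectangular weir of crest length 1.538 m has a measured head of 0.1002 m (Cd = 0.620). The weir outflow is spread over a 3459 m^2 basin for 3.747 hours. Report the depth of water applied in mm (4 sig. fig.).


Approach: apply the rectangular weir equation with a volume-to-depth conversion, Q = (2/3)*Cd*L*sqrt(2g)*H^1.5; d = Q*t/A * 1000.
Step 1 — weir discharge:
  Q = (2/3)*0.620*1.538*sqrt(2*9.81)*0.1002^1.5 = 0.0893116 m^3/s
Step 2 — volume: V = 0.0893116 * 3.747*3600 = 1204.74 m^3
Step 3 — depth: d = V/A * 1000 = 1204.74/3459 * 1000 = 348.3 mm
Therefore the depth of water applied = 348.3 mm.


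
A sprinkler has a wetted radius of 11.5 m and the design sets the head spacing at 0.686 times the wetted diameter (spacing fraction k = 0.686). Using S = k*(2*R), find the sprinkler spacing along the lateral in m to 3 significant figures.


S = 0.686 * (2 * 11.5) = 15.8 m
Therefore the sprinkler spacing along the lateral = 15.8 m.


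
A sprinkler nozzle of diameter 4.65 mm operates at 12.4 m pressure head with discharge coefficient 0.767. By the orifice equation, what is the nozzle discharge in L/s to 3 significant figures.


Approach: apply the orifice equation, Q = Cd*A*sqrt(2*g*h), A = pi*(d/2)^2.
A = pi*(4.65e-3/2)^2 = 1.6982e-05 m^2
Q = 0.767 * 1.6982e-05 * sqrt(2*9.81*12.4) * 1000 = 0.203 L/s
Therefore the nozzle discharge = 0.203 L/s.


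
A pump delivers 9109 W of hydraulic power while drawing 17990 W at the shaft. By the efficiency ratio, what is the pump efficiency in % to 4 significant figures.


Approach: apply the efficiency ratio, eta = (P_out/P_in)*100.
eta = (9109 / 17990) * 100 = 50.63 %
Therefore the pump efficiency = 50.63 %.


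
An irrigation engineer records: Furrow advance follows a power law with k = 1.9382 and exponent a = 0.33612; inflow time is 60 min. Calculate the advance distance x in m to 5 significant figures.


Approach: apply the power-law advance function, x = k*t^a.
x = 1.9382 * 60^0.33612 = 7.6749 m
Therefore the advance distance x = 7.6749 m.


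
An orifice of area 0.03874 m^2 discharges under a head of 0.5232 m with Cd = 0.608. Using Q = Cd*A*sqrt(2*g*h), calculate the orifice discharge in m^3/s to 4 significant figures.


Q = 0.608 * 0.03874 * sqrt(2*9.81*0.5232) = 0.07547 m^3/s
Therefore the orifice discharge = 0.07547 m^3/s.


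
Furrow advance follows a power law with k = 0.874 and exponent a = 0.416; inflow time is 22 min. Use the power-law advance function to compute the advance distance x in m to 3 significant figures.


Approach: apply the power-law advance function, x = k*t^a.
x = 0.874 * 22^0.416 = 3.16 m
Therefore the advance distance x = 3.16 m.


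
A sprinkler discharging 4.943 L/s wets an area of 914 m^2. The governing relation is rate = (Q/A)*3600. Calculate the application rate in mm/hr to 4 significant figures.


rate = (4.943 / 914) * 3600 = 19.47 mm/hr
Therefore the application rate = 19.47 mm/hr.


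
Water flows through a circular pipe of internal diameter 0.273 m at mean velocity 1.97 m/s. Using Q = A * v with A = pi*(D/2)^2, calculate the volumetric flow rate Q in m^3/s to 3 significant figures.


A = pi*(0.273/2)^2 = 0.058535 m^2
Q = 0.058535 * 1.97 = 0.115 m^3/s
Therefore the volumetric flow rate Q = 0.115 m^3/s.


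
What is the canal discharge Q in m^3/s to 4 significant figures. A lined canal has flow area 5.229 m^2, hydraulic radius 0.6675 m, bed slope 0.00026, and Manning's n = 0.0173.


Approach: apply Manning's equation, Q = (1/n)*A*R^(2/3)*S^(1/2).
Q = (1/0.0173) * 5.229 * 0.6675^(2/3) * 0.00026^(1/2) = 3.722 m^3/s
Therefore the canal discharge Q = 3.722 m^3/s.


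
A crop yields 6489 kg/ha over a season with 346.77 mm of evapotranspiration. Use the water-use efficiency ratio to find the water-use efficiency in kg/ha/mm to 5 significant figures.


Approach: apply the water-use efficiency ratio, WUE = yield/ET.
WUE = 6489 / 346.77 = 18.713 kg/ha/mm
Therefore the water-use efficiency = 18.713 kg/ha/mm.


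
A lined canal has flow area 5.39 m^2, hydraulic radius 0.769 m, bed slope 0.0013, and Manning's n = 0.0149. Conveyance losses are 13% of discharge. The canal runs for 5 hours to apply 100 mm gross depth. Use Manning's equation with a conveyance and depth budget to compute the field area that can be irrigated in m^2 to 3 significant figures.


Approach: apply Manning's equation with a conveyance and depth budget, Q = (1/n)*A*R^(2/3)*S^(1/2); Q_field = Q*(1-loss); Area = Q_field*t/(d/1000).
Step 1 — canal discharge (Manning's equation):
  Q = (1/0.0149) * 5.39 * 0.769^(2/3) * 0.0013^(1/2) = 10.948 m^3/s
Step 2 — delivered flow: Q_field = 10.948*(1 - 13/100) = 9.5245 m^3/s
Step 3 — volume delivered: V = 9.5245 * 5*3600 = 171440 m^3
Step 4 — area served: A = V / (depth/1000) = 171440 / 0.1 = 1710000 m^2
Therefore the field area that can be irrigated = 1710000 m^2.


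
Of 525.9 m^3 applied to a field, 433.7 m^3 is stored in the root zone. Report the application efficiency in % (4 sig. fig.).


Approach: apply the application efficiency ratio, Ea = (stored/applied)*100.
Ea = (433.7/525.9)*100 = 82.47 %
Therefore the application efficiency = 82.47 %.


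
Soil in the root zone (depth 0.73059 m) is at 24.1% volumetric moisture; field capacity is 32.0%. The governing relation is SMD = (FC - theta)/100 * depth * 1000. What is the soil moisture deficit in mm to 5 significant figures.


SMD = (32.0 - 24.1)/100 * 0.73059 * 1000 = 57.717 mm
Therefore the soil moisture deficit = 57.717 mm.


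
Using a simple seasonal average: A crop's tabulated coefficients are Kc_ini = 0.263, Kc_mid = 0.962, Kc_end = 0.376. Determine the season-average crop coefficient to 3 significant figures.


Approach: apply a simple seasonal average, Kc_avg = (Kc_ini + Kc_mid + Kc_end)/3.
Kc_avg = (0.263 + 0.962 + 0.376)/3 = 0.534
Therefore the season-average crop coefficient = 0.534.


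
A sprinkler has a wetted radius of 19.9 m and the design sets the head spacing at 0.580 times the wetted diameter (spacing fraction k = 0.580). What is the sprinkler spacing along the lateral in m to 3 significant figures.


Approach: apply the sprinkler spacing rule (spacing as a fraction of wetted diameter), S = k*(2*R).
S = 0.580 * (2 * 19.9) = 23.1 m
Therefore the sprinkler spacing along the lateral = 23.1 m.


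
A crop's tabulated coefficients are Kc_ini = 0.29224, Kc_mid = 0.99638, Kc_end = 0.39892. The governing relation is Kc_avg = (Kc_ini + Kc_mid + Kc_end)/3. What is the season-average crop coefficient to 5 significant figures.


Kc_avg = (0.29224 + 0.99638 + 0.39892)/3 = 0.56251
Therefore the season-average crop coefficient = 0.56251.


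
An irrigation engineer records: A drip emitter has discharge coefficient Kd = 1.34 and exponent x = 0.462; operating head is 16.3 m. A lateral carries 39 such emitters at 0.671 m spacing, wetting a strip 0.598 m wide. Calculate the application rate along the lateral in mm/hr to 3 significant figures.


Approach: apply the emitter equation with a lateral mass balance, q = Kd*h^x; Q = n*q; rate = Q/(n*spacing*width).
Step 1 — single emitter flow (q = Kd*h^x):
  q = 1.34 * 16.3^0.462 = 4.8656 L/hr
Step 2 — total lateral flow: Q = 39 * 4.8656 = 189.76 L/hr
Step 3 — wetted area: A = 39 * 0.671 * 0.598 = 15.649 m^2
Step 4 — application rate: Q/A = 189.76/15.649 = 12.1 mm/hr
Therefore the application rate along the lateral = 12.1 mm/hr.


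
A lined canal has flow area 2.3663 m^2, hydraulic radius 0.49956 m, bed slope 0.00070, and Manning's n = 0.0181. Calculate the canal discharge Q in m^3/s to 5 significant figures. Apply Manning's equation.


Approach: apply Manning's equation, Q = (1/n)*A*R^(2/3)*S^(1/2).
Q = (1/0.0181) * 2.3663 * 0.49956^(2/3) * 0.00070^(1/2) = 2.1777 m^3/s
Therefore the canal discharge Q = 2.1777 m^3/s.


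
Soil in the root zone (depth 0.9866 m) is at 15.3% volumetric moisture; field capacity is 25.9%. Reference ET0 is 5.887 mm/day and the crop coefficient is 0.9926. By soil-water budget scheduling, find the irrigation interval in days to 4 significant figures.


Approach: apply soil-water budget scheduling, SMD = (FC-theta)/100*depth*1000; ETc = ET0*Kc; interval = SMD/ETc.
Step 1 — soil moisture deficit:
  SMD = (25.9 - 15.3)/100 * 0.9866 * 1000 = 104.580 mm
Step 2 — daily crop ET (ETc = ET0*Kc):
  ETc = 5.887 * 0.9926 = 5.84344 mm/day
Step 3 — irrigation interval (SMD/ETc):
  interval = 104.580 / 5.84344 = 17.90 days
Therefore the irrigation interval = 17.90 days.


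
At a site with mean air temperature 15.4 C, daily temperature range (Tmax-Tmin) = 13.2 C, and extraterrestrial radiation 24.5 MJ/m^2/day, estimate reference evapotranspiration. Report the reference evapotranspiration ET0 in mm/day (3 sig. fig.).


Approach: apply the Hargreaves-Samani method, ET0 = 0.0023*(Tmean+17.8)*sqrt(Tmax-Tmin)*0.408*Ra.
ET0 = 0.0023*(15.4+17.8)*sqrt(13.2)*0.408*24.5 = 2.77 mm/day
Therefore the reference evapotranspiration ET0 = 2.77 mm/day.


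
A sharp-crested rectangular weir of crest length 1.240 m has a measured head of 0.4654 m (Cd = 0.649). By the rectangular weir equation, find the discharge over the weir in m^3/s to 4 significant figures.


Approach: apply the rectangular weir equation, Q = (2/3)*Cd*L*sqrt(2g)*H^1.5.
Q = (2/3)*0.649*1.240*sqrt(2*9.81)*0.4654^1.5 = 0.7545 m^3/s
Therefore the discharge over the weir = 0.7545 m^3/s.


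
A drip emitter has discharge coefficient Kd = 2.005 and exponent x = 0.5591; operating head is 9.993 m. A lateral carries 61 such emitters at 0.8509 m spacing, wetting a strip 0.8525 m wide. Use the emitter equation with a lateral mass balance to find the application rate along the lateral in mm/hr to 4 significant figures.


Approach: apply the emitter equation with a lateral mass balance, q = Kd*h^x; Q = n*q; rate = Q/(n*spacing*width).
Step 1 — single emitter flow (q = Kd*h^x):
  q = 2.005 * 9.993^0.5591 = 7.26180 L/hr
Step 2 — total lateral flow: Q = 61 * 7.26180 = 442.970 L/hr
Step 3 — wetted area: A = 61 * 0.8509 * 0.8525 = 44.2489 m^2
Step 4 — application rate: Q/A = 442.970/44.2489 = 10.01 mm/hr
Therefore the application rate along the lateral = 10.01 mm/hr.


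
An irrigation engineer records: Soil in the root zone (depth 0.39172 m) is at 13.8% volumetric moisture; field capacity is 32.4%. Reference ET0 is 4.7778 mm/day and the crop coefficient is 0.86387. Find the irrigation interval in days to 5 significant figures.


Approach: apply soil-water budget scheduling, SMD = (FC-theta)/100*depth*1000; ETc = ET0*Kc; interval = SMD/ETc.
Step 1 — soil moisture deficit:
  SMD = (32.4 - 13.8)/100 * 0.39172 * 1000 = 72.85992 mm
Step 2 — daily crop ET (ETc = ET0*Kc):
  ETc = 4.7778 * 0.86387 = 4.127398 mm/day
Step 3 — irrigation interval (SMD/ETc):
  interval = 72.85992 / 4.127398 = 17.653 days
Therefore the irrigation interval = 17.653 days.


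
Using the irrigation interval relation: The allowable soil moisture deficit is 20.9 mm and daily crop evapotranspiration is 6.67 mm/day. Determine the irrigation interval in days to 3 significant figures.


Approach: apply the irrigation interval relation, interval = SMD / ETc.
interval = 20.9 / 6.67 = 3.13 days
Therefore the irrigation interval = 3.13 days.


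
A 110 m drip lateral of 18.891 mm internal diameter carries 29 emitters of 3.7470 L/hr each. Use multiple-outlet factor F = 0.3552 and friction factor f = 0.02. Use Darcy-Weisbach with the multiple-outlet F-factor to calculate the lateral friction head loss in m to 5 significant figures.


Approach: apply Darcy-Weisbach with the multiple-outlet F-factor, Q = n*q/(3600*1000) m^3/s; v = Q/A; hf = F*f*(L/D)*(v^2/(2g)).
Q = 29*3.7470/(3600*1000) = 3.018417e-05 m^3/s
A = pi*(18.891e-3/2)^2 = 2.802849e-04 m^2, so v = Q/A = 0.1076910 m/s
hf = 0.3552*0.02*(110/0.018891)*(0.1076910^2/(2*9.81)) = 0.024451 m
Therefore the lateral friction head loss = 0.024451 m.


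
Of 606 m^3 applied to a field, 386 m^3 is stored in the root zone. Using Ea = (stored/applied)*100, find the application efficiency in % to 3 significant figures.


Ea = (386/606)*100 = 63.7 %
Therefore the application efficiency = 63.7 %.


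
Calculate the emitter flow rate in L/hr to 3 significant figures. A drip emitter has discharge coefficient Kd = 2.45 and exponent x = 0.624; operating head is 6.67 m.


Approach: apply the emitter characteristic equation, q = Kd * h^x.
q = 2.45 * 6.67^0.624 = 8.01 L/hr
Therefore the emitter flow rate = 8.01 L/hr.


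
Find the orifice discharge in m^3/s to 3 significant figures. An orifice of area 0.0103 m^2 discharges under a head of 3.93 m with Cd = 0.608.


Approach: apply the orifice equation, Q = Cd*A*sqrt(2*g*h).
Q = 0.608 * 0.0103 * sqrt(2*9.81*3.93) = 0.0550 m^3/s
Therefore the orifice discharge = 0.0550 m^3/s.


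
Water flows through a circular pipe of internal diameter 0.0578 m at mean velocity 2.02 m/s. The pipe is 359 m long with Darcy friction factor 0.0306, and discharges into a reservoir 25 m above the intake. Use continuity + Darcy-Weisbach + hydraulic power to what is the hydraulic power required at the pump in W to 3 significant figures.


Approach: apply continuity + Darcy-Weisbach + hydraulic power, Q = A*v; hf = f*(L/D)*(v^2/(2g)); H = static + hf; P = rho*g*Q*H.
Step 1 — flow rate (continuity, Q = A*v):
  A = pi*(0.0578/2)^2 = 0.0026239 m^2
  Q = 0.0026239 * 2.02 = 0.0053003 m^3/s
Step 2 — friction head loss (Darcy-Weisbach):
  hf = 0.0306 * (359/0.0578) * (2.02^2 / (2*9.81))
  hf = 39.527 m
Step 3 — total head: H = 25 + 39.527 = 64.527 m
Step 4 — hydraulic power (P = rho*g*Q*H):
  P = 1000 * 9.81 * 0.0053003 * 64.527 = 3360 W
Therefore the hydraulic power required at the pump = 3360 W.


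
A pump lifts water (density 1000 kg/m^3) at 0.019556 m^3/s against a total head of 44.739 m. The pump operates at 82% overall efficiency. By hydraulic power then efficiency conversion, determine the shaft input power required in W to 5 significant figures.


Approach: apply hydraulic power then efficiency conversion, P = rho*g*Q*H; P_in = P/eta.
Step 1 — hydraulic power (P = rho*g*Q*H):
  P = 1000 * 9.81 * 0.019556 * 44.739 = 8582.925 W
Step 2 — input power: P_in = P/eta = 8582.925 / 0.82 = 10467 W
Therefore the shaft input power required = 10467 W.


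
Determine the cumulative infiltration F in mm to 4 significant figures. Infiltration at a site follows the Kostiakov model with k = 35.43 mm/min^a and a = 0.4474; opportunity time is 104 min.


Approach: apply the Kostiakov infiltration equation, F = k*t^a.
F = 35.43 * 104^0.4474 = 283.0 mm
Therefore the cumulative infiltration F = 283.0 mm.


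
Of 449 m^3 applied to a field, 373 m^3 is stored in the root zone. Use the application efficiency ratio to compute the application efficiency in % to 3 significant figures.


Approach: apply the application efficiency ratio, Ea = (stored/applied)*100.
Ea = (373/449)*100 = 83.1 %
Therefore the application efficiency = 83.1 %.


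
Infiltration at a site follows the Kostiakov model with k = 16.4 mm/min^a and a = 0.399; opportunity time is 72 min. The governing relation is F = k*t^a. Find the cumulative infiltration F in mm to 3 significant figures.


F = 16.4 * 72^0.399 = 90.3 mm
Therefore the cumulative infiltration F = 90.3 mm.


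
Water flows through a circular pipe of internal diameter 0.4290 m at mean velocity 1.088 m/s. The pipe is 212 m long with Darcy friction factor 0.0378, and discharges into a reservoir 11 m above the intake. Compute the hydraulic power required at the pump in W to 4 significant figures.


Approach: apply continuity + Darcy-Weisbach + hydraulic power, Q = A*v; hf = f*(L/D)*(v^2/(2g)); H = static + hf; P = rho*g*Q*H.
Step 1 — flow rate (continuity, Q = A*v):
  A = pi*(0.4290/2)^2 = 0.144545 m^2
  Q = 0.144545 * 1.088 = 0.157265 m^3/s
Step 2 — friction head loss (Darcy-Weisbach):
  hf = 0.0378 * (212/0.4290) * (1.088^2 / (2*9.81))
  hf = 1.12701 m
Step 3 — total head: H = 11 + 1.12701 = 12.1270 m
Step 4 — hydraulic power (P = rho*g*Q*H):
  P = 1000 * 9.81 * 0.157265 * 12.1270 = 18710 W
Therefore the hydraulic power required at the pump = 18710 W.


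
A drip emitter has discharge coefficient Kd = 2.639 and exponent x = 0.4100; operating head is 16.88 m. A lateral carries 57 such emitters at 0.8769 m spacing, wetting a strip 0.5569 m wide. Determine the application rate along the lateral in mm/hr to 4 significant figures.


Approach: apply the emitter equation with a lateral mass balance, q = Kd*h^x; Q = n*q; rate = Q/(n*spacing*width).
Step 1 — single emitter flow (q = Kd*h^x):
  q = 2.639 * 16.88^0.4100 = 8.40741 L/hr
Step 2 — total lateral flow: Q = 57 * 8.40741 = 479.222 L/hr
Step 3 — wetted area: A = 57 * 0.8769 * 0.5569 = 27.8357 m^2
Step 4 — application rate: Q/A = 479.222/27.8357 = 17.22 mm/hr
Therefore the application rate along the lateral = 17.22 mm/hr.


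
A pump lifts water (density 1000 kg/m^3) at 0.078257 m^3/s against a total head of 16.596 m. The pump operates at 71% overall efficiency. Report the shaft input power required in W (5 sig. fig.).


Approach: apply hydraulic power then efficiency conversion, P = rho*g*Q*H; P_in = P/eta.
Step 1 — hydraulic power (P = rho*g*Q*H):
  P = 1000 * 9.81 * 0.078257 * 16.596 = 12740.77 W
Step 2 — input power: P_in = P/eta = 12740.77 / 0.71 = 17945 W
Therefore the shaft input power required = 17945 W.


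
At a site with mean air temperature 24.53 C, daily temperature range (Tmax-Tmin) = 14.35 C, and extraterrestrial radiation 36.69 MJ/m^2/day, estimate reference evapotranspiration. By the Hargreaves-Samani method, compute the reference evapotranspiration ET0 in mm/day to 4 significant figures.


Approach: apply the Hargreaves-Samani method, ET0 = 0.0023*(Tmean+17.8)*sqrt(Tmax-Tmin)*0.408*Ra.
ET0 = 0.0023*(24.53+17.8)*sqrt(14.35)*0.408*36.69 = 5.521 mm/day
Therefore the reference evapotranspiration ET0 = 5.521 mm/day.


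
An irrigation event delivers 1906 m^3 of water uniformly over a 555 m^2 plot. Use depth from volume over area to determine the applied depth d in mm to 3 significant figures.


Approach: apply depth from volume over area, d = (V/A)*1000.
d = (1906 / 555) * 1000 = 3430 mm
Therefore the applied depth d = 3430 mm.


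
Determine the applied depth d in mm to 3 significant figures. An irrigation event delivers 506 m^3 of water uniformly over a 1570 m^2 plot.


Approach: apply depth from volume over area, d = (V/A)*1000.
d = (506 / 1570) * 1000 = 322 mm
Therefore the applied depth d = 322 mm.


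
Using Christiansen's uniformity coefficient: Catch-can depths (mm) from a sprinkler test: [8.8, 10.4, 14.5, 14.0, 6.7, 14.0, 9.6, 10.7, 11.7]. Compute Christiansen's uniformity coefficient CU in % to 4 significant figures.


Approach: apply Christiansen's uniformity coefficient, CU = (1 - mean_abs_deviation/mean)*100.
mean = 11.1556 mm
mean |d_i - mean| = 2.12840 mm
CU = (1 - 2.12840/11.1556)*100 = 80.92 %
Therefore Christiansen's uniformity coefficient CU = 80.92 %.


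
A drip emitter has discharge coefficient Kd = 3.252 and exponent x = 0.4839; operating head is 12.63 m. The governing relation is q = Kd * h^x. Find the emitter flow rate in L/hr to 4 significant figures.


q = 3.252 * 12.63^0.4839 = 11.09 L/hr
Therefore the emitter flow rate = 11.09 L/hr.


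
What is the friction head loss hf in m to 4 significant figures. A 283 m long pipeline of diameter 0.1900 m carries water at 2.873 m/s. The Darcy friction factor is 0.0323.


Approach: apply the Darcy-Weisbach equation, hf = f*(L/D)*(v^2/(2g)).
hf = 0.0323 * (283/0.1900) * (2.873^2 / (2*9.81))
hf = 20.24 m
Therefore the friction head loss hf = 20.24 m.


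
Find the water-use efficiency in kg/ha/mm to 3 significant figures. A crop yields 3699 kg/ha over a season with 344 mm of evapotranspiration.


Approach: apply the water-use efficiency ratio, WUE = yield/ET.
WUE = 3699 / 344 = 10.8 kg/ha/mm
Therefore the water-use efficiency = 10.8 kg/ha/mm.


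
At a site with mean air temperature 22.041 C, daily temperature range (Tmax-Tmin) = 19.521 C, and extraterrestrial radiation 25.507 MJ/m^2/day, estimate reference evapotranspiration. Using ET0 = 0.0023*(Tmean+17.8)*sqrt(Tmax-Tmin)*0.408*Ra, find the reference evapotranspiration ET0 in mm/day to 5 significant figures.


ET0 = 0.0023*(22.041+17.8)*sqrt(19.521)*0.408*25.507 = 4.2134 mm/day
Therefore the reference evapotranspiration ET0 = 4.2134 mm/day.


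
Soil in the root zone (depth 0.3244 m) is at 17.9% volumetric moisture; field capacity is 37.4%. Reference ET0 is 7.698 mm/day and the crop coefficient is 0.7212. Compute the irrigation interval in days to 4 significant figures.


Approach: apply soil-water budget scheduling, SMD = (FC-theta)/100*depth*1000; ETc = ET0*Kc; interval = SMD/ETc.
Step 1 — soil moisture deficit:
  SMD = (37.4 - 17.9)/100 * 0.3244 * 1000 = 63.2580 mm
Step 2 — daily crop ET (ETc = ET0*Kc):
  ETc = 7.698 * 0.7212 = 5.55180 mm/day
Step 3 — irrigation interval (SMD/ETc):
  interval = 63.2580 / 5.55180 = 11.39 days
Therefore the irrigation interval = 11.39 days.


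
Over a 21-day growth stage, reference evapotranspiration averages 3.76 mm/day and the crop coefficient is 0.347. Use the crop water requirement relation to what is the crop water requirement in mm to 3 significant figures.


Approach: apply the crop water requirement relation, CWR = ET0 * Kc * days.
CWR = 3.76 * 0.347 * 21 = 27.4 mm
Therefore the crop water requirement = 27.4 mm.


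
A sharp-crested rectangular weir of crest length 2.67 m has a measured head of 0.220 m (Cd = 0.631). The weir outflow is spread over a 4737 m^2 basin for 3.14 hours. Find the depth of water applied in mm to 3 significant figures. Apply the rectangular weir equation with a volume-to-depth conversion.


Approach: apply the rectangular weir equation with a volume-to-depth conversion, Q = (2/3)*Cd*L*sqrt(2g)*H^1.5; d = Q*t/A * 1000.
Step 1 — weir discharge:
  Q = (2/3)*0.631*2.67*sqrt(2*9.81)*0.220^1.5 = 0.51337 m^3/s
Step 2 — volume: V = 0.51337 * 3.14*3600 = 5803.2 m^3
Step 3 — depth: d = V/A * 1000 = 5803.2/4737 * 1000 = 1230 mm
Therefore the depth of water applied = 1230 mm.


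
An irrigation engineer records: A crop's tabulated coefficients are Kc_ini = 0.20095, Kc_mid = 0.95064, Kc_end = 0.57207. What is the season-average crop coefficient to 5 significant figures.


Approach: apply a simple seasonal average, Kc_avg = (Kc_ini + Kc_mid + Kc_end)/3.
Kc_avg = (0.20095 + 0.95064 + 0.57207)/3 = 0.57455
Therefore the season-average crop coefficient = 0.57455.


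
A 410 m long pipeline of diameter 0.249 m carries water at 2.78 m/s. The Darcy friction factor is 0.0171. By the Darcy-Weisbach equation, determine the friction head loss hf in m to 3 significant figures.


Approach: apply the Darcy-Weisbach equation, hf = f*(L/D)*(v^2/(2g)).
hf = 0.0171 * (410/0.249) * (2.78^2 / (2*9.81))
hf = 11.1 m
Therefore the friction head loss hf = 11.1 m.


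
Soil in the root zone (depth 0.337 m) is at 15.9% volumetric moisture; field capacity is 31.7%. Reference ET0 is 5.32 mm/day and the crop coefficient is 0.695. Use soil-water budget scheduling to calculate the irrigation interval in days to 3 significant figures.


Approach: apply soil-water budget scheduling, SMD = (FC-theta)/100*depth*1000; ETc = ET0*Kc; interval = SMD/ETc.
Step 1 — soil moisture deficit:
  SMD = (31.7 - 15.9)/100 * 0.337 * 1000 = 53.246 mm
Step 2 — daily crop ET (ETc = ET0*Kc):
  ETc = 5.32 * 0.695 = 3.6974 mm/day
Step 3 — irrigation interval (SMD/ETc):
  interval = 53.246 / 3.6974 = 14.4 days
Therefore the irrigation interval = 14.4 days.


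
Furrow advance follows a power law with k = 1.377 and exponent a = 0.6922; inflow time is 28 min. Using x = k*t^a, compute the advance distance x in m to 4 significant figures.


x = 1.377 * 28^0.6922 = 13.82 m
Therefore the advance distance x = 13.82 m.


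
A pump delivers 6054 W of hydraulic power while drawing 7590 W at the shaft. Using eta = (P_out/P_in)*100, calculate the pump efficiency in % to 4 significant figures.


eta = (6054 / 7590) * 100 = 79.76 %
Therefore the pump efficiency = 79.76 %.


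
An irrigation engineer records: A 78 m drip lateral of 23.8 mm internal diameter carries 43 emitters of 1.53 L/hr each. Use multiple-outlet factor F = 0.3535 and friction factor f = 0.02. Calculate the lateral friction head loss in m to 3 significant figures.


Approach: apply Darcy-Weisbach with the multiple-outlet F-factor, Q = n*q/(3600*1000) m^3/s; v = Q/A; hf = F*f*(L/D)*(v^2/(2g)).
Q = 43*1.53/(3600*1000) = 1.8275e-05 m^3/s
A = pi*(23.8e-3/2)^2 = 4.4488e-04 m^2, so v = Q/A = 0.041078 m/s
hf = 0.3535*0.02*(78/0.0238)*(0.041078^2/(2*9.81)) = 0.00199 m
Therefore the lateral friction head loss = 0.00199 m.


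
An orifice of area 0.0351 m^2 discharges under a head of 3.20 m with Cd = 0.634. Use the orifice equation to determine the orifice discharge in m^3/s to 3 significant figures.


Approach: apply the orifice equation, Q = Cd*A*sqrt(2*g*h).
Q = 0.634 * 0.0351 * sqrt(2*9.81*3.20) = 0.176 m^3/s
Therefore the orifice discharge = 0.176 m^3/s.


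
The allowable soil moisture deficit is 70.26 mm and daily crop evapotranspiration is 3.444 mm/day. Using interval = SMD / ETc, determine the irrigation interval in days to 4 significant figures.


interval = 70.26 / 3.444 = 20.40 days
Therefore the irrigation interval = 20.40 days.


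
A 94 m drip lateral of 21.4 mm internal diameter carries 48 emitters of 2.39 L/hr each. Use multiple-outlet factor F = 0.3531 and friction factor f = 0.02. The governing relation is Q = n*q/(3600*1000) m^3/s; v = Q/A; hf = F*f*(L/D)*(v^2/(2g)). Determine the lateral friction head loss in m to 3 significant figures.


Q = 48*2.39/(3600*1000) = 3.1867e-05 m^3/s
A = pi*(21.4e-3/2)^2 = 3.5968e-04 m^2, so v = Q/A = 0.088597 m/s
hf = 0.3531*0.02*(94/0.0214)*(0.088597^2/(2*9.81)) = 0.0124 m
Therefore the lateral friction head loss = 0.0124 m.


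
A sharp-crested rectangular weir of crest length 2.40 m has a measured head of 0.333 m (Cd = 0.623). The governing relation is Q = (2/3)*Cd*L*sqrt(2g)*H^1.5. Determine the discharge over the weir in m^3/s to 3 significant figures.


Q = (2/3)*0.623*2.40*sqrt(2*9.81)*0.333^1.5 = 0.848 m^3/s
Therefore the discharge over the weir = 0.848 m^3/s.


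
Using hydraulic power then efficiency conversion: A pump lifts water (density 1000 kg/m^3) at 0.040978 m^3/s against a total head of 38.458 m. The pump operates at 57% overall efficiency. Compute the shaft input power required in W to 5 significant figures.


Approach: apply hydraulic power then efficiency conversion, P = rho*g*Q*H; P_in = P/eta.
Step 1 — hydraulic power (P = rho*g*Q*H):
  P = 1000 * 9.81 * 0.040978 * 38.458 = 15459.89 W
Step 2 — input power: P_in = P/eta = 15459.89 / 0.57 = 27123 W
Therefore the shaft input power required = 27123 W.


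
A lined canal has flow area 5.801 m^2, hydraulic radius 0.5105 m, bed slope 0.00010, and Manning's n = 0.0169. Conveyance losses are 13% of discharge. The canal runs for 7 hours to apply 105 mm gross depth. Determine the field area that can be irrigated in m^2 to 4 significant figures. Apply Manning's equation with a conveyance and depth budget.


Approach: apply Manning's equation with a conveyance and depth budget, Q = (1/n)*A*R^(2/3)*S^(1/2); Q_field = Q*(1-loss); Area = Q_field*t/(d/1000).
Step 1 — canal discharge (Manning's equation):
  Q = (1/0.0169) * 5.801 * 0.5105^(2/3) * 0.00010^(1/2) = 2.19254 m^3/s
Step 2 — delivered flow: Q_field = 2.19254*(1 - 13/100) = 1.90751 m^3/s
Step 3 — volume delivered: V = 1.90751 * 7*3600 = 48069.2 m^3
Step 4 — area served: A = V / (depth/1000) = 48069.2 / 0.105 = 457800 m^2
Therefore the field area that can be irrigated = 457800 m^2.


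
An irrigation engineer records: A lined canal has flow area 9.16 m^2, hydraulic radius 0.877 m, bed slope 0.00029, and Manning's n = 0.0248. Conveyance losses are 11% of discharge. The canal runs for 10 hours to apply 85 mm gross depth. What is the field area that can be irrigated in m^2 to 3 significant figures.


Approach: apply Manning's equation with a conveyance and depth budget, Q = (1/n)*A*R^(2/3)*S^(1/2); Q_field = Q*(1-loss); Area = Q_field*t/(d/1000).
Step 1 — canal discharge (Manning's equation):
  Q = (1/0.0248) * 9.16 * 0.877^(2/3) * 0.00029^(1/2) = 5.7629 m^3/s
Step 2 — delivered flow: Q_field = 5.7629*(1 - 11/100) = 5.1290 m^3/s
Step 3 — volume delivered: V = 5.1290 * 10*3600 = 184640 m^3
Step 4 — area served: A = V / (depth/1000) = 184640 / 0.085 = 2170000 m^2
Therefore the field area that can be irrigated = 2170000 m^2.


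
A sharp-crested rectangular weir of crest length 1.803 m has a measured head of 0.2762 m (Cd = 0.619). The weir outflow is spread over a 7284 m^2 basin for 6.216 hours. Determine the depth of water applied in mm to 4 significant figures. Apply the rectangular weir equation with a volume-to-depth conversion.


Approach: apply the rectangular weir equation with a volume-to-depth conversion, Q = (2/3)*Cd*L*sqrt(2g)*H^1.5; d = Q*t/A * 1000.
Step 1 — weir discharge:
  Q = (2/3)*0.619*1.803*sqrt(2*9.81)*0.2762^1.5 = 0.478388 m^3/s
Step 2 — volume: V = 0.478388 * 6.216*3600 = 10705.2 m^3
Step 3 — depth: d = V/A * 1000 = 10705.2/7284 * 1000 = 1470 mm
Therefore the depth of water applied = 1470 mm.
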